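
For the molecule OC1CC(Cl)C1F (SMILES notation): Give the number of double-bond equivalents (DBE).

Degree of unsaturation = (number of rings) + (number of π bonds).
Ring closures in the SMILES: 1.
π bonds: none → 0 DoU from unsaturation.
Total DoU = 1 + 0 = 1.

1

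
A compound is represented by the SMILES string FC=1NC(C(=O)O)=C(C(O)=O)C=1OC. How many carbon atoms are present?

7

Count every carbon token in the SMILES (each C, including those in ring-closure positions and inside branches).
Carbon count: 7.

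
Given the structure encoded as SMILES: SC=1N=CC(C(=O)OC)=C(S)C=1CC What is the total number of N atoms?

Scan the SMILES for N atoms (remember two-letter symbols like Cl and Br are single atoms).
Nitrogen count: 1.

1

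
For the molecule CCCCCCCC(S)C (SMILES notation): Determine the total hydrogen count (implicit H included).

20

Walk through each heavy atom and fill implicit hydrogens from standard valence (C 4, N 3, O 2, S 2, halogen 1):
  atom 1: C, bond orders sum to 1 (valence 4) → 3 H
  atom 2: C, bond orders sum to 2 (valence 4) → 2 H
  atom 3: C, bond orders sum to 2 (valence 4) → 2 H
  atom 4: C, bond orders sum to 2 (valence 4) → 2 H
  atom 5: C, bond orders sum to 2 (valence 4) → 2 H
  atom 6: C, bond orders sum to 2 (valence 4) → 2 H
  atom 7: C, bond orders sum to 2 (valence 4) → 2 H
  atom 8: C, bond orders sum to 3 (valence 4) → 1 H
  atom 9: S, bond orders sum to 1 (valence 2) → 1 H
  atom 10: C, bond orders sum to 1 (valence 4) → 3 H
Total hydrogens: 20.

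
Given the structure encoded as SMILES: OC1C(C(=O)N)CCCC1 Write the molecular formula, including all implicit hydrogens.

C7H13NO2

Walk through each heavy atom and fill implicit hydrogens from standard valence (C 4, N 3, O 2, S 2, halogen 1):
  atom 1: O, bond orders sum to 1 (valence 2) → 1 H
  atom 2: C, bond orders sum to 3 (valence 4) → 1 H
  atom 3: C, bond orders sum to 3 (valence 4) → 1 H
  atom 4: C, bond orders sum to 4 (valence 4) → 0 H
  atom 5: O, bond orders sum to 2 (valence 2) → 0 H
  atom 6: N, bond orders sum to 1 (valence 3) → 2 H
  atom 7: C, bond orders sum to 2 (valence 4) → 2 H
  atom 8: C, bond orders sum to 2 (valence 4) → 2 H
  atom 9: C, bond orders sum to 2 (valence 4) → 2 H
  atom 10: C, bond orders sum to 2 (valence 4) → 2 H
Totals → C:7, H:13, N:1, O:2.
In Hill order: C7H13NO2.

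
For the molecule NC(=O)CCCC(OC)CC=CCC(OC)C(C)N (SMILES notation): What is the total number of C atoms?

14

Count every carbon token in the SMILES (each C, including those in ring-closure positions and inside branches).
Carbon count: 14.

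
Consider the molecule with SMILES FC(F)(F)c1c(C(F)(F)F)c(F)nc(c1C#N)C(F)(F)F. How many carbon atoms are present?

Count every carbon token in the SMILES (each C, including those in ring-closure positions and inside branches).
Carbon count: 9.

9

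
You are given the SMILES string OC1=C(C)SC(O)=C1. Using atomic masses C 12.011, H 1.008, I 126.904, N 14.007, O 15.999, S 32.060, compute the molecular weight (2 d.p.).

First, the molecular formula is C5H6O2S (counting implicit H from valence).
  C: 5 × 12.011 = 60.055
  H: 6 × 1.008 = 6.048
  O: 2 × 15.999 = 31.998
  S: 1 × 32.060 = 32.060
Sum: 5×12.011 + 6×1.008 + 2×15.999 + 1×32.060 = 130.161 → 130.16 g/mol.

130.16 g/mol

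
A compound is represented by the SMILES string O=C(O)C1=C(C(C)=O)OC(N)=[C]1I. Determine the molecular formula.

Walk through each heavy atom and fill implicit hydrogens from standard valence (C 4, N 3, O 2, S 2, halogen 1):
  atom 1: O, bond orders sum to 2 (valence 2) → 0 H
  atom 2: C, bond orders sum to 4 (valence 4) → 0 H
  atom 3: O, bond orders sum to 1 (valence 2) → 1 H
  atom 4: C, bond orders sum to 4 (valence 4) → 0 H
  atom 5: C, bond orders sum to 4 (valence 4) → 0 H
  atom 6: C, bond orders sum to 4 (valence 4) → 0 H
  atom 7: C, bond orders sum to 1 (valence 4) → 3 H
  atom 8: O, bond orders sum to 2 (valence 2) → 0 H
  atom 9: O, bond orders sum to 2 (valence 2) → 0 H
  atom 10: C, bond orders sum to 4 (valence 4) → 0 H
  atom 11: N, bond orders sum to 1 (valence 3) → 2 H
  atom 12: C with explicit H count 0
  atom 13: I (halogen, monovalent) → 0 H
Totals → C:7, H:6, I:1, N:1, O:4.

C7H6INO4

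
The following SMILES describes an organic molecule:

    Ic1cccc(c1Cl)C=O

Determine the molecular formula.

Walk through each heavy atom and fill implicit hydrogens from standard valence (C 4, N 3, O 2, S 2, halogen 1); for lowercase aromatic atoms, an aromatic c carries 1 H when it has two neighbours and 0 H with three, and aromatic n carries 0 H:
  atom 1: I (halogen, monovalent) → 0 H
  atom 2: aromatic c, 3 neighbours → 0 H
  atom 3: aromatic c, 2 neighbours → 1 H
  atom 4: aromatic c, 2 neighbours → 1 H
  atom 5: aromatic c, 2 neighbours → 1 H
  atom 6: aromatic c, 3 neighbours → 0 H
  atom 7: aromatic c, 3 neighbours → 0 H
  atom 8: Cl (halogen, monovalent) → 0 H
  atom 9: C, bond orders sum to 3 (valence 4) → 1 H
  atom 10: O, bond orders sum to 2 (valence 2) → 0 H
Totals → C:7, H:4, Cl:1, I:1, O:1.
In Hill order: C7H4ClIO.

C7H4ClIO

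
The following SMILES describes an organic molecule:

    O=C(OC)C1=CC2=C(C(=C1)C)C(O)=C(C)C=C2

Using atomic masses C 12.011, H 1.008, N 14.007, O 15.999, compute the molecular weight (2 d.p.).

230.26 g/mol

First, the molecular formula is C14H14O3 (counting implicit H from valence).
  C: 14 × 12.011 = 168.154
  H: 14 × 1.008 = 14.112
  O: 3 × 15.999 = 47.997
Sum: 14×12.011 + 14×1.008 + 3×15.999 = 230.263 → 230.26 g/mol.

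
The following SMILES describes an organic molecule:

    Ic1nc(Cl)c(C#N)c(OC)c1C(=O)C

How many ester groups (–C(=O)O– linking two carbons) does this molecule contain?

0

Scan the SMILES for the ester motif — none present.
Groups that are present: 1 ether, 1 ketone, 1 nitrile.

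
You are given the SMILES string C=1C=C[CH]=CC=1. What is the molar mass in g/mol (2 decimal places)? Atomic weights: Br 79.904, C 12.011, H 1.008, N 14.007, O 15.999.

First, the molecular formula is C6H6 (counting implicit H from valence).
  C: 6 × 12.011 = 72.066
  H: 6 × 1.008 = 6.048
Sum: 6×12.011 + 6×1.008 = 78.114 → 78.11 g/mol.

78.11 g/mol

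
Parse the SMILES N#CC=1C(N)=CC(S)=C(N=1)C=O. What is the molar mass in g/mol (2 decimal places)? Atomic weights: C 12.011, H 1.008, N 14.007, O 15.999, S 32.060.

179.20 g/mol

First, the molecular formula is C7H5N3OS (counting implicit H from valence).
  C: 7 × 12.011 = 84.077
  H: 5 × 1.008 = 5.040
  N: 3 × 14.007 = 42.021
  O: 1 × 15.999 = 15.999
  S: 1 × 32.060 = 32.060
Sum: 7×12.011 + 5×1.008 + 3×14.007 + 1×15.999 + 1×32.060 = 179.197 → 179.20 g/mol.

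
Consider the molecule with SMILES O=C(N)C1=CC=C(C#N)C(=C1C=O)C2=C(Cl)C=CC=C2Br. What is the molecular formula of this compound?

C15H8BrClN2O2

Walk through each heavy atom and fill implicit hydrogens from standard valence (C 4, N 3, O 2, S 2, halogen 1):
  atom 1: O, bond orders sum to 2 (valence 2) → 0 H
  atom 2: C, bond orders sum to 4 (valence 4) → 0 H
  atom 3: N, bond orders sum to 1 (valence 3) → 2 H
  atom 4: C, bond orders sum to 4 (valence 4) → 0 H
  atom 5: C, bond orders sum to 3 (valence 4) → 1 H
  atom 6: C, bond orders sum to 3 (valence 4) → 1 H
  atom 7: C, bond orders sum to 4 (valence 4) → 0 H
  atom 8: C, bond orders sum to 4 (valence 4) → 0 H
  atom 9: N, bond orders sum to 3 (valence 3) → 0 H
  atom 10: C, bond orders sum to 4 (valence 4) → 0 H
  atom 11: C, bond orders sum to 4 (valence 4) → 0 H
  atom 12: C, bond orders sum to 3 (valence 4) → 1 H
  atom 13: O, bond orders sum to 2 (valence 2) → 0 H
  atom 14: C, bond orders sum to 4 (valence 4) → 0 H
  atom 15: C, bond orders sum to 4 (valence 4) → 0 H
  atom 16: Cl (halogen, monovalent) → 0 H
  atom 17: C, bond orders sum to 3 (valence 4) → 1 H
  atom 18: C, bond orders sum to 3 (valence 4) → 1 H
  atom 19: C, bond orders sum to 3 (valence 4) → 1 H
  atom 20: C, bond orders sum to 4 (valence 4) → 0 H
  atom 21: Br (halogen, monovalent) → 0 H
Totals → C:15, H:8, Br:1, Cl:1, N:2, O:2.
In Hill order: C15H8BrClN2O2.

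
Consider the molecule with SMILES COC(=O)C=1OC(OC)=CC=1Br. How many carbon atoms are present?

7

Count every carbon token in the SMILES (each C, including those in ring-closure positions and inside branches).
Carbon count: 7.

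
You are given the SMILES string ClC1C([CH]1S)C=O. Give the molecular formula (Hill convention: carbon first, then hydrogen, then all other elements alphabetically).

C4H5ClOS

Walk through each heavy atom and fill implicit hydrogens from standard valence (C 4, N 3, O 2, S 2, halogen 1):
  atom 1: Cl (halogen, monovalent) → 0 H
  atom 2: C, bond orders sum to 3 (valence 4) → 1 H
  atom 3: C, bond orders sum to 3 (valence 4) → 1 H
  atom 4: C with explicit H count 1
  atom 5: S, bond orders sum to 1 (valence 2) → 1 H
  atom 6: C, bond orders sum to 3 (valence 4) → 1 H
  atom 7: O, bond orders sum to 2 (valence 2) → 0 H
Totals → C:4, H:5, Cl:1, O:1, S:1.
In Hill order: C4H5ClOS.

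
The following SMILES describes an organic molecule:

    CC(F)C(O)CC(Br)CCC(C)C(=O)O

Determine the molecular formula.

C10H18BrFO3

Walk through each heavy atom and fill implicit hydrogens from standard valence (C 4, N 3, O 2, S 2, halogen 1):
  atom 1: C, bond orders sum to 1 (valence 4) → 3 H
  atom 2: C, bond orders sum to 3 (valence 4) → 1 H
  atom 3: F (halogen, monovalent) → 0 H
  atom 4: C, bond orders sum to 3 (valence 4) → 1 H
  atom 5: O, bond orders sum to 1 (valence 2) → 1 H
  atom 6: C, bond orders sum to 2 (valence 4) → 2 H
  atom 7: C, bond orders sum to 3 (valence 4) → 1 H
  atom 8: Br (halogen, monovalent) → 0 H
  atom 9: C, bond orders sum to 2 (valence 4) → 2 H
  atom 10: C, bond orders sum to 2 (valence 4) → 2 H
  atom 11: C, bond orders sum to 3 (valence 4) → 1 H
  atom 12: C, bond orders sum to 1 (valence 4) → 3 H
  atom 13: C, bond orders sum to 4 (valence 4) → 0 H
  atom 14: O, bond orders sum to 2 (valence 2) → 0 H
  atom 15: O, bond orders sum to 1 (valence 2) → 1 H
Totals → C:10, H:18, Br:1, F:1, O:3.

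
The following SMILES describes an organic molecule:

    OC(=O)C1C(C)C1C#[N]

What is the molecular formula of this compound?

Walk through each heavy atom and fill implicit hydrogens from standard valence (C 4, N 3, O 2, S 2, halogen 1):
  atom 1: O, bond orders sum to 1 (valence 2) → 1 H
  atom 2: C, bond orders sum to 4 (valence 4) → 0 H
  atom 3: O, bond orders sum to 2 (valence 2) → 0 H
  atom 4: C, bond orders sum to 3 (valence 4) → 1 H
  atom 5: C, bond orders sum to 3 (valence 4) → 1 H
  atom 6: C, bond orders sum to 1 (valence 4) → 3 H
  atom 7: C, bond orders sum to 3 (valence 4) → 1 H
  atom 8: C, bond orders sum to 4 (valence 4) → 0 H
  atom 9: N with explicit H count 0
Totals → C:6, H:7, N:1, O:2.

C6H7NO2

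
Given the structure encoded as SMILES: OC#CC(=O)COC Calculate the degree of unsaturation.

Molecular formula: C5H6O3.
DoU = (2C + 2 + N − H − X) / 2, where X is the halogen count and O/S are ignored.
    = (2·5 + 2 + 0 − 6 − 0) / 2 = 6 / 2 = 3.

3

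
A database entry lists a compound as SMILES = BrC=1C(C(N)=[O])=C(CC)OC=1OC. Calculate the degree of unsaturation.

4

Molecular formula: C8H10BrNO3.
DoU = (2C + 2 + N − H − X) / 2, where X is the halogen count and O/S are ignored.
    = (2·8 + 2 + 1 − 10 − 1) / 2 = 8 / 2 = 4.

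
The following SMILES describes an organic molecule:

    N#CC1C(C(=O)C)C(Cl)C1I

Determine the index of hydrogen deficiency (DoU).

Molecular formula: C7H7ClINO.
DoU = (2C + 2 + N − H − X) / 2, where X is the halogen count and O/S are ignored.
    = (2·7 + 2 + 1 − 7 − 2) / 2 = 8 / 2 = 4.

4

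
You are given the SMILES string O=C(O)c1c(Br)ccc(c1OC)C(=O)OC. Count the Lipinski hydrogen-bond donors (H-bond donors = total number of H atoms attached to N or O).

1

Donors: find every N or O and count the H atoms it carries.
  atom 1 (O): bond orders sum to 2 → 0 H
  atom 3 (O): bond orders sum to 1 → 1 H
  atom 11 (O): bond orders sum to 2 → 0 H
  atom 14 (O): bond orders sum to 2 → 0 H
  atom 15 (O): bond orders sum to 2 → 0 H
Lipinski HBD = 1.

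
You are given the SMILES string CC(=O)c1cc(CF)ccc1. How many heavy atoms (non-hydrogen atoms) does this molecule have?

11

Every atom symbol written in the SMILES (organic subset) is one heavy atom; implicit H are not written.
Heavy atoms by element → C:9, F:1, O:1.
Total: 11.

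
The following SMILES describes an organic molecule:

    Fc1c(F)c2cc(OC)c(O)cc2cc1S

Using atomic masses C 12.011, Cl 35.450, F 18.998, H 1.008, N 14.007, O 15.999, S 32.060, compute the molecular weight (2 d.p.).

First, the molecular formula is C11H8F2O2S (counting implicit H from valence).
  C: 11 × 12.011 = 132.121
  F: 2 × 18.998 = 37.996
  H: 8 × 1.008 = 8.064
  O: 2 × 15.999 = 31.998
  S: 1 × 32.060 = 32.060
Sum: 11×12.011 + 2×18.998 + 8×1.008 + 2×15.999 + 1×32.060 = 242.239 → 242.24 g/mol.

242.24 g/mol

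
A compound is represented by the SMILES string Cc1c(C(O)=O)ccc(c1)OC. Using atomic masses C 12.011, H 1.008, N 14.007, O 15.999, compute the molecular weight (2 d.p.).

First, the molecular formula is C9H10O3 (counting implicit H from valence).
  C: 9 × 12.011 = 108.099
  H: 10 × 1.008 = 10.080
  O: 3 × 15.999 = 47.997
Sum: 9×12.011 + 10×1.008 + 3×15.999 = 166.176 → 166.18 g/mol.

166.18 g/mol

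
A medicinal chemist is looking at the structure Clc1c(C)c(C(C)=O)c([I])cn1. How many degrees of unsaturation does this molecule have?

Molecular formula: C8H7ClINO.
DoU = (2C + 2 + N − H − X) / 2, where X is the halogen count and O/S are ignored.
    = (2·8 + 2 + 1 − 7 − 2) / 2 = 10 / 2 = 5.

5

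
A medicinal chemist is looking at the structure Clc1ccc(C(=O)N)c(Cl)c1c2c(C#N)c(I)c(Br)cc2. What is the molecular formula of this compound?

Walk through each heavy atom and fill implicit hydrogens from standard valence (C 4, N 3, O 2, S 2, halogen 1); for lowercase aromatic atoms, an aromatic c carries 1 H when it has two neighbours and 0 H with three, and aromatic n carries 0 H:
  atom 1: Cl (halogen, monovalent) → 0 H
  atom 2: aromatic c, 3 neighbours → 0 H
  atom 3: aromatic c, 2 neighbours → 1 H
  atom 4: aromatic c, 2 neighbours → 1 H
  atom 5: aromatic c, 3 neighbours → 0 H
  atom 6: C, bond orders sum to 4 (valence 4) → 0 H
  atom 7: O, bond orders sum to 2 (valence 2) → 0 H
  atom 8: N, bond orders sum to 1 (valence 3) → 2 H
  atom 9: aromatic c, 3 neighbours → 0 H
  atom 10: Cl (halogen, monovalent) → 0 H
  atom 11: aromatic c, 3 neighbours → 0 H
  atom 12: aromatic c, 3 neighbours → 0 H
  atom 13: aromatic c, 3 neighbours → 0 H
  atom 14: C, bond orders sum to 4 (valence 4) → 0 H
  atom 15: N, bond orders sum to 3 (valence 3) → 0 H
  atom 16: aromatic c, 3 neighbours → 0 H
  atom 17: I (halogen, monovalent) → 0 H
  atom 18: aromatic c, 3 neighbours → 0 H
  atom 19: Br (halogen, monovalent) → 0 H
  atom 20: aromatic c, 2 neighbours → 1 H
  atom 21: aromatic c, 2 neighbours → 1 H
Totals → C:14, H:6, Br:1, Cl:2, I:1, N:2, O:1.

C14H6BrCl2IN2O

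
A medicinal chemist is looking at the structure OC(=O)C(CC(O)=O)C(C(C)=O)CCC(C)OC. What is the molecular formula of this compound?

C12H20O6

Walk through each heavy atom and fill implicit hydrogens from standard valence (C 4, N 3, O 2, S 2, halogen 1):
  atom 1: O, bond orders sum to 1 (valence 2) → 1 H
  atom 2: C, bond orders sum to 4 (valence 4) → 0 H
  atom 3: O, bond orders sum to 2 (valence 2) → 0 H
  atom 4: C, bond orders sum to 3 (valence 4) → 1 H
  atom 5: C, bond orders sum to 2 (valence 4) → 2 H
  atom 6: C, bond orders sum to 4 (valence 4) → 0 H
  atom 7: O, bond orders sum to 1 (valence 2) → 1 H
  atom 8: O, bond orders sum to 2 (valence 2) → 0 H
  atom 9: C, bond orders sum to 3 (valence 4) → 1 H
  atom 10: C, bond orders sum to 4 (valence 4) → 0 H
  atom 11: C, bond orders sum to 1 (valence 4) → 3 H
  atom 12: O, bond orders sum to 2 (valence 2) → 0 H
  atom 13: C, bond orders sum to 2 (valence 4) → 2 H
  atom 14: C, bond orders sum to 2 (valence 4) → 2 H
  atom 15: C, bond orders sum to 3 (valence 4) → 1 H
  atom 16: C, bond orders sum to 1 (valence 4) → 3 H
  atom 17: O, bond orders sum to 2 (valence 2) → 0 H
  atom 18: C, bond orders sum to 1 (valence 4) → 3 H
Totals → C:12, H:20, O:6.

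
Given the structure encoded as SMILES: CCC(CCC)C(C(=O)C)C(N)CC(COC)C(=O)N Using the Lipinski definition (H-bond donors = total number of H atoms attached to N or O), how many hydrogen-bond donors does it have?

Donors: find every N or O and count the H atoms it carries.
  atom 9 (O): bond orders sum to 2 → 0 H
  atom 12 (N): bond orders sum to 1 → 2 H
  atom 16 (O): bond orders sum to 2 → 0 H
  atom 19 (O): bond orders sum to 2 → 0 H
  atom 20 (N): bond orders sum to 1 → 2 H
Lipinski HBD = 4.

4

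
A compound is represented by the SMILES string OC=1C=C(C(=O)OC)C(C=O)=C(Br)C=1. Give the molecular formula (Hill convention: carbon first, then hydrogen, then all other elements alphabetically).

C9H7BrO4

Walk through each heavy atom and fill implicit hydrogens from standard valence (C 4, N 3, O 2, S 2, halogen 1):
  atom 1: O, bond orders sum to 1 (valence 2) → 1 H
  atom 2: C, bond orders sum to 4 (valence 4) → 0 H
  atom 3: C, bond orders sum to 3 (valence 4) → 1 H
  atom 4: C, bond orders sum to 4 (valence 4) → 0 H
  atom 5: C, bond orders sum to 4 (valence 4) → 0 H
  atom 6: O, bond orders sum to 2 (valence 2) → 0 H
  atom 7: O, bond orders sum to 2 (valence 2) → 0 H
  atom 8: C, bond orders sum to 1 (valence 4) → 3 H
  atom 9: C, bond orders sum to 4 (valence 4) → 0 H
  atom 10: C, bond orders sum to 3 (valence 4) → 1 H
  atom 11: O, bond orders sum to 2 (valence 2) → 0 H
  atom 12: C, bond orders sum to 4 (valence 4) → 0 H
  atom 13: Br (halogen, monovalent) → 0 H
  atom 14: C, bond orders sum to 3 (valence 4) → 1 H
Totals → C:9, H:7, Br:1, O:4.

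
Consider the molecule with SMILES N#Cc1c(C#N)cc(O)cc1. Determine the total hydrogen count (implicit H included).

Walk through each heavy atom and fill implicit hydrogens from standard valence (C 4, N 3, O 2, S 2, halogen 1); for lowercase aromatic atoms, an aromatic c carries 1 H when it has two neighbours and 0 H with three, and aromatic n carries 0 H:
  atom 1: N, bond orders sum to 3 (valence 3) → 0 H
  atom 2: C, bond orders sum to 4 (valence 4) → 0 H
  atom 3: aromatic c, 3 neighbours → 0 H
  atom 4: aromatic c, 3 neighbours → 0 H
  atom 5: C, bond orders sum to 4 (valence 4) → 0 H
  atom 6: N, bond orders sum to 3 (valence 3) → 0 H
  atom 7: aromatic c, 2 neighbours → 1 H
  atom 8: aromatic c, 3 neighbours → 0 H
  atom 9: O, bond orders sum to 1 (valence 2) → 1 H
  atom 10: aromatic c, 2 neighbours → 1 H
  atom 11: aromatic c, 2 neighbours → 1 H
Total hydrogens: 4.

4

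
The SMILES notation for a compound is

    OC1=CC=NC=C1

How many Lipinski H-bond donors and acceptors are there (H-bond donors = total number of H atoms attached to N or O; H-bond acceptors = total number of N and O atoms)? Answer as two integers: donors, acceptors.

Donors: find every N or O and count the H atoms it carries.
  atom 1 (O): bond orders sum to 1 → 1 H
  atom 5 (N): bond orders sum to 3 → 0 H
Lipinski HBD = 1.
Acceptors: N atoms = 1, O atoms = 1 → HBA = 2.

1, 2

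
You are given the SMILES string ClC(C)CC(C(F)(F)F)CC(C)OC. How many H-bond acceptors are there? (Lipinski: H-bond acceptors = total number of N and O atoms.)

N atoms: 0; O atoms: 1.
Lipinski HBA = 0 + 1 = 1.

1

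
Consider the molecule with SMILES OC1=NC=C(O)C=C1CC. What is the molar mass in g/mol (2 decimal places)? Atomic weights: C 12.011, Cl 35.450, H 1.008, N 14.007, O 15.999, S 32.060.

139.15 g/mol

First, the molecular formula is C7H9NO2 (counting implicit H from valence).
  C: 7 × 12.011 = 84.077
  H: 9 × 1.008 = 9.072
  N: 1 × 14.007 = 14.007
  O: 2 × 15.999 = 31.998
Sum: 7×12.011 + 9×1.008 + 1×14.007 + 2×15.999 = 139.154 → 139.15 g/mol.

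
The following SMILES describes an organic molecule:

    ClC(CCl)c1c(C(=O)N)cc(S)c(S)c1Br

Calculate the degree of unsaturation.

5

Molecular formula: C9H8BrCl2NOS2.
DoU = (2C + 2 + N − H − X) / 2, where X is the halogen count and O/S are ignored.
    = (2·9 + 2 + 1 − 8 − 3) / 2 = 10 / 2 = 5.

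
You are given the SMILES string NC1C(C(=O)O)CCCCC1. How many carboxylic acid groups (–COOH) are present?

1

The carboxylic acid motif appears at heavy-atom position 4 in the SMILES.
Other groups present: 1 primary amine.
Carboxylic acid count: 1.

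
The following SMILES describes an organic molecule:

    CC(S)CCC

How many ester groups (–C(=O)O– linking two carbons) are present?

0

Scan the SMILES for the ester motif — none present.
Groups that are present: 1 thiol.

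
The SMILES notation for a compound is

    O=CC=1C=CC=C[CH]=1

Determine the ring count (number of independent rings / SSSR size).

1

In SMILES, each pair of matching ring-closure digits denotes one ring-closing bond; the number of such bonds equals the number of independent rings.
Ring-closure bonds here: 1.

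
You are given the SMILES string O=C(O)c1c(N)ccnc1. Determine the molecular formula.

C6H6N2O2

Walk through each heavy atom and fill implicit hydrogens from standard valence (C 4, N 3, O 2, S 2, halogen 1); for lowercase aromatic atoms, an aromatic c carries 1 H when it has two neighbours and 0 H with three, and aromatic n carries 0 H:
  atom 1: O, bond orders sum to 2 (valence 2) → 0 H
  atom 2: C, bond orders sum to 4 (valence 4) → 0 H
  atom 3: O, bond orders sum to 1 (valence 2) → 1 H
  atom 4: aromatic c, 3 neighbours → 0 H
  atom 5: aromatic c, 3 neighbours → 0 H
  atom 6: N, bond orders sum to 1 (valence 3) → 2 H
  atom 7: aromatic c, 2 neighbours → 1 H
  atom 8: aromatic c, 2 neighbours → 1 H
  atom 9: aromatic n, 2 neighbours → 0 H
  atom 10: aromatic c, 2 neighbours → 1 H
Totals → C:6, H:6, N:2, O:2.
In Hill order: C6H6N2O2.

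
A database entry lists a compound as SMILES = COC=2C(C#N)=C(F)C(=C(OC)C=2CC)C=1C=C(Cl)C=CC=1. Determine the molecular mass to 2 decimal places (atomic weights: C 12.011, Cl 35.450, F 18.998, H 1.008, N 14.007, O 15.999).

319.76 g/mol

First, the molecular formula is C17H15ClFNO2 (counting implicit H from valence).
  C: 17 × 12.011 = 204.187
  Cl: 1 × 35.450 = 35.450
  F: 1 × 18.998 = 18.998
  H: 15 × 1.008 = 15.120
  N: 1 × 14.007 = 14.007
  O: 2 × 15.999 = 31.998
Sum: 17×12.011 + 1×35.450 + 1×18.998 + 15×1.008 + 1×14.007 + 2×15.999 = 319.760 → 319.76 g/mol.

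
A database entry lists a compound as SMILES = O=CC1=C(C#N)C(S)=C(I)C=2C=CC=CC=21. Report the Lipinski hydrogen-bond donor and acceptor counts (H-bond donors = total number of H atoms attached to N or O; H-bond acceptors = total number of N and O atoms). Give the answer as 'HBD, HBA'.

Donors: find every N or O and count the H atoms it carries.
  atom 1 (O): bond orders sum to 2 → 0 H
  atom 6 (N): bond orders sum to 3 → 0 H
Lipinski HBD = 0.
Acceptors: N atoms = 1, O atoms = 1 → HBA = 2.

0, 2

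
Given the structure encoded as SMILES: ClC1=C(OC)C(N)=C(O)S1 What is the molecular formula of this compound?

Walk through each heavy atom and fill implicit hydrogens from standard valence (C 4, N 3, O 2, S 2, halogen 1):
  atom 1: Cl (halogen, monovalent) → 0 H
  atom 2: C, bond orders sum to 4 (valence 4) → 0 H
  atom 3: C, bond orders sum to 4 (valence 4) → 0 H
  atom 4: O, bond orders sum to 2 (valence 2) → 0 H
  atom 5: C, bond orders sum to 1 (valence 4) → 3 H
  atom 6: C, bond orders sum to 4 (valence 4) → 0 H
  atom 7: N, bond orders sum to 1 (valence 3) → 2 H
  atom 8: C, bond orders sum to 4 (valence 4) → 0 H
  atom 9: O, bond orders sum to 1 (valence 2) → 1 H
  atom 10: S, bond orders sum to 2 (valence 2) → 0 H
Totals → C:5, H:6, Cl:1, N:1, O:2, S:1.

C5H6ClNO2S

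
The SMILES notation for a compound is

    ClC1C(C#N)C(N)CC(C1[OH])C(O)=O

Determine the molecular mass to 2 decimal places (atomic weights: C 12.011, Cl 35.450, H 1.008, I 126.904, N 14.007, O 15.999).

First, the molecular formula is C8H11ClN2O3 (counting implicit H from valence).
  C: 8 × 12.011 = 96.088
  Cl: 1 × 35.450 = 35.450
  H: 11 × 1.008 = 11.088
  N: 2 × 14.007 = 28.014
  O: 3 × 15.999 = 47.997
Sum: 8×12.011 + 1×35.450 + 11×1.008 + 2×14.007 + 3×15.999 = 218.637 → 218.64 g/mol.

218.64 g/mol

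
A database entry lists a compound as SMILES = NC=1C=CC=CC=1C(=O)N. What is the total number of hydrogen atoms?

Walk through each heavy atom and fill implicit hydrogens from standard valence (C 4, N 3, O 2, S 2, halogen 1):
  atom 1: N, bond orders sum to 1 (valence 3) → 2 H
  atom 2: C, bond orders sum to 4 (valence 4) → 0 H
  atom 3: C, bond orders sum to 3 (valence 4) → 1 H
  atom 4: C, bond orders sum to 3 (valence 4) → 1 H
  atom 5: C, bond orders sum to 3 (valence 4) → 1 H
  atom 6: C, bond orders sum to 3 (valence 4) → 1 H
  atom 7: C, bond orders sum to 4 (valence 4) → 0 H
  atom 8: C, bond orders sum to 4 (valence 4) → 0 H
  atom 9: O, bond orders sum to 2 (valence 2) → 0 H
  atom 10: N, bond orders sum to 1 (valence 3) → 2 H
Total hydrogens: 8.

8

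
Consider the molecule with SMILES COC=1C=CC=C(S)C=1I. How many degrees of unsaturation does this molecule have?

4

Molecular formula: C7H7IOS.
DoU = (2C + 2 + N − H − X) / 2, where X is the halogen count and O/S are ignored.
    = (2·7 + 2 + 0 − 7 − 1) / 2 = 8 / 2 = 4.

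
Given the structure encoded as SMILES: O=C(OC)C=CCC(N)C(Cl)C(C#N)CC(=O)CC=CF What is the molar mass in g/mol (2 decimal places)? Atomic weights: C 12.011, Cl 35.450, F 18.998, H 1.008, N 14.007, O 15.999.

First, the molecular formula is C14H18ClFN2O3 (counting implicit H from valence).
  C: 14 × 12.011 = 168.154
  Cl: 1 × 35.450 = 35.450
  F: 1 × 18.998 = 18.998
  H: 18 × 1.008 = 18.144
  N: 2 × 14.007 = 28.014
  O: 3 × 15.999 = 47.997
Sum: 14×12.011 + 1×35.450 + 1×18.998 + 18×1.008 + 2×14.007 + 3×15.999 = 316.757 → 316.76 g/mol.

316.76 g/mol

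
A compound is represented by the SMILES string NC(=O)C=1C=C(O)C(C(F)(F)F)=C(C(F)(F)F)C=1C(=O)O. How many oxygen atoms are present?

4

Scan the SMILES for O atoms (remember two-letter symbols like Cl and Br are single atoms).
Oxygen count: 4.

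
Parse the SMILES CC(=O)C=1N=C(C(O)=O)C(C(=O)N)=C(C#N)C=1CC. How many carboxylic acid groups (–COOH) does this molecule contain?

1

The carboxylic acid motif appears at heavy-atom position 7 in the SMILES.
Other groups present: 1 amide, 1 ketone, 1 nitrile.
Carboxylic acid count: 1.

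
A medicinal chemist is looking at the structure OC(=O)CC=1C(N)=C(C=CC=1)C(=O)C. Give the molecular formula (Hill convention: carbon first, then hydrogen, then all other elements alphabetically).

Walk through each heavy atom and fill implicit hydrogens from standard valence (C 4, N 3, O 2, S 2, halogen 1):
  atom 1: O, bond orders sum to 1 (valence 2) → 1 H
  atom 2: C, bond orders sum to 4 (valence 4) → 0 H
  atom 3: O, bond orders sum to 2 (valence 2) → 0 H
  atom 4: C, bond orders sum to 2 (valence 4) → 2 H
  atom 5: C, bond orders sum to 4 (valence 4) → 0 H
  atom 6: C, bond orders sum to 4 (valence 4) → 0 H
  atom 7: N, bond orders sum to 1 (valence 3) → 2 H
  atom 8: C, bond orders sum to 4 (valence 4) → 0 H
  atom 9: C, bond orders sum to 3 (valence 4) → 1 H
  atom 10: C, bond orders sum to 3 (valence 4) → 1 H
  atom 11: C, bond orders sum to 3 (valence 4) → 1 H
  atom 12: C, bond orders sum to 4 (valence 4) → 0 H
  atom 13: O, bond orders sum to 2 (valence 2) → 0 H
  atom 14: C, bond orders sum to 1 (valence 4) → 3 H
Totals → C:10, H:11, N:1, O:3.

C10H11NO3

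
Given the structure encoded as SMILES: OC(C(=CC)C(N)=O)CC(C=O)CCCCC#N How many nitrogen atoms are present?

2

Scan the SMILES for N atoms (remember two-letter symbols like Cl and Br are single atoms).
Nitrogen count: 2.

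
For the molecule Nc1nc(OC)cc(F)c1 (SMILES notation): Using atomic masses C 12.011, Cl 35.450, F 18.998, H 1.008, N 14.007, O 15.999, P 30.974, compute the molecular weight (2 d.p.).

142.13 g/mol

First, the molecular formula is C6H7FN2O (counting implicit H from valence).
  C: 6 × 12.011 = 72.066
  F: 1 × 18.998 = 18.998
  H: 7 × 1.008 = 7.056
  N: 2 × 14.007 = 28.014
  O: 1 × 15.999 = 15.999
Sum: 6×12.011 + 1×18.998 + 7×1.008 + 2×14.007 + 1×15.999 = 142.133 → 142.13 g/mol.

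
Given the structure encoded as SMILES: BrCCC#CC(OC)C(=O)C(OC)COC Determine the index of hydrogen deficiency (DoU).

3

Degree of unsaturation = (number of rings) + (number of π bonds).
Ring closures in the SMILES: 0.
π bonds: 1 double bond (each 1 DoU), 1 triple bond (each 2 DoU) → 3 DoU from unsaturation.
Total DoU = 0 + 3 = 3.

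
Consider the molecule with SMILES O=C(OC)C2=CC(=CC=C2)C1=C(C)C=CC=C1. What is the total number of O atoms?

Scan the SMILES for O atoms (remember two-letter symbols like Cl and Br are single atoms).
Oxygen count: 2.

2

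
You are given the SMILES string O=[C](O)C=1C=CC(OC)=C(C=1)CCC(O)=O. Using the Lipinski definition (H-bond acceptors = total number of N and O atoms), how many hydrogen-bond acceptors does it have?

5

N atoms: 0; O atoms: 5.
Lipinski HBA = 0 + 5 = 5.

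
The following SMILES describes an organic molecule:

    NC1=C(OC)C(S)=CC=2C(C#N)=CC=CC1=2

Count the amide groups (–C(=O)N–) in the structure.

0

Scan the SMILES for the amide motif — none present.
Groups that are present: 1 ether, 1 nitrile, 1 primary amine, 1 thiol.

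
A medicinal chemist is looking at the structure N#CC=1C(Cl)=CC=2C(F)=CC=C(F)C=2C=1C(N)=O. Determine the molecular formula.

Walk through each heavy atom and fill implicit hydrogens from standard valence (C 4, N 3, O 2, S 2, halogen 1):
  atom 1: N, bond orders sum to 3 (valence 3) → 0 H
  atom 2: C, bond orders sum to 4 (valence 4) → 0 H
  atom 3: C, bond orders sum to 4 (valence 4) → 0 H
  atom 4: C, bond orders sum to 4 (valence 4) → 0 H
  atom 5: Cl (halogen, monovalent) → 0 H
  atom 6: C, bond orders sum to 3 (valence 4) → 1 H
  atom 7: C, bond orders sum to 4 (valence 4) → 0 H
  atom 8: C, bond orders sum to 4 (valence 4) → 0 H
  atom 9: F (halogen, monovalent) → 0 H
  atom 10: C, bond orders sum to 3 (valence 4) → 1 H
  atom 11: C, bond orders sum to 3 (valence 4) → 1 H
  atom 12: C, bond orders sum to 4 (valence 4) → 0 H
  atom 13: F (halogen, monovalent) → 0 H
  atom 14: C, bond orders sum to 4 (valence 4) → 0 H
  atom 15: C, bond orders sum to 4 (valence 4) → 0 H
  atom 16: C, bond orders sum to 4 (valence 4) → 0 H
  atom 17: N, bond orders sum to 1 (valence 3) → 2 H
  atom 18: O, bond orders sum to 2 (valence 2) → 0 H
Totals → C:12, H:5, Cl:1, F:2, N:2, O:1.

C12H5ClF2N2O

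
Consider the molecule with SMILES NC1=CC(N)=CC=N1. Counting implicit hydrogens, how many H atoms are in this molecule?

7

Walk through each heavy atom and fill implicit hydrogens from standard valence (C 4, N 3, O 2, S 2, halogen 1):
  atom 1: N, bond orders sum to 1 (valence 3) → 2 H
  atom 2: C, bond orders sum to 4 (valence 4) → 0 H
  atom 3: C, bond orders sum to 3 (valence 4) → 1 H
  atom 4: C, bond orders sum to 4 (valence 4) → 0 H
  atom 5: N, bond orders sum to 1 (valence 3) → 2 H
  atom 6: C, bond orders sum to 3 (valence 4) → 1 H
  atom 7: C, bond orders sum to 3 (valence 4) → 1 H
  atom 8: N, bond orders sum to 3 (valence 3) → 0 H
Total hydrogens: 7.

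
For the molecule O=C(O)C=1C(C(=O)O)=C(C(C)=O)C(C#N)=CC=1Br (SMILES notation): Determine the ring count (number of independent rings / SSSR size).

In SMILES, each pair of matching ring-closure digits denotes one ring-closing bond; the number of such bonds equals the number of independent rings.
Ring-closure bonds here: 1.

1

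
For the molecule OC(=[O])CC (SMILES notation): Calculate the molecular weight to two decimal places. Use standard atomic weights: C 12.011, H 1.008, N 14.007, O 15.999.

First, the molecular formula is C3H6O2 (counting implicit H from valence).
  C: 3 × 12.011 = 36.033
  H: 6 × 1.008 = 6.048
  O: 2 × 15.999 = 31.998
Sum: 3×12.011 + 6×1.008 + 2×15.999 = 74.079 → 74.08 g/mol.

74.08 g/mol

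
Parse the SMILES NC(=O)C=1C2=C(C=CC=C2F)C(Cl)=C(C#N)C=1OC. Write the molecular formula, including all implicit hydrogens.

Walk through each heavy atom and fill implicit hydrogens from standard valence (C 4, N 3, O 2, S 2, halogen 1):
  atom 1: N, bond orders sum to 1 (valence 3) → 2 H
  atom 2: C, bond orders sum to 4 (valence 4) → 0 H
  atom 3: O, bond orders sum to 2 (valence 2) → 0 H
  atom 4: C, bond orders sum to 4 (valence 4) → 0 H
  atom 5: C, bond orders sum to 4 (valence 4) → 0 H
  atom 6: C, bond orders sum to 4 (valence 4) → 0 H
  atom 7: C, bond orders sum to 3 (valence 4) → 1 H
  atom 8: C, bond orders sum to 3 (valence 4) → 1 H
  atom 9: C, bond orders sum to 3 (valence 4) → 1 H
  atom 10: C, bond orders sum to 4 (valence 4) → 0 H
  atom 11: F (halogen, monovalent) → 0 H
  atom 12: C, bond orders sum to 4 (valence 4) → 0 H
  atom 13: Cl (halogen, monovalent) → 0 H
  atom 14: C, bond orders sum to 4 (valence 4) → 0 H
  atom 15: C, bond orders sum to 4 (valence 4) → 0 H
  atom 16: N, bond orders sum to 3 (valence 3) → 0 H
  atom 17: C, bond orders sum to 4 (valence 4) → 0 H
  atom 18: O, bond orders sum to 2 (valence 2) → 0 H
  atom 19: C, bond orders sum to 1 (valence 4) → 3 H
Totals → C:13, H:8, Cl:1, F:1, N:2, O:2.

C13H8ClFN2O2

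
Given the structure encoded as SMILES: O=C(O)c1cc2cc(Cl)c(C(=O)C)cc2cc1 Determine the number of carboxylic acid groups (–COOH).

The carboxylic acid motif appears at heavy-atom position 2 in the SMILES.
Other groups present: 1 ketone.
Carboxylic acid count: 1.

1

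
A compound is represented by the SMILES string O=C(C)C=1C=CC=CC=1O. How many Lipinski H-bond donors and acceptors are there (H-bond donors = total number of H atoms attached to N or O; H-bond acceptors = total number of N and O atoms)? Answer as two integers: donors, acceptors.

Donors: find every N or O and count the H atoms it carries.
  atom 1 (O): bond orders sum to 2 → 0 H
  atom 10 (O): bond orders sum to 1 → 1 H
Lipinski HBD = 1.
Acceptors: N atoms = 0, O atoms = 2 → HBA = 2.

1, 2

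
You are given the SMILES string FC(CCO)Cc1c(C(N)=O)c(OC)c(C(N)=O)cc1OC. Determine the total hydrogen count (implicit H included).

19

Walk through each heavy atom and fill implicit hydrogens from standard valence (C 4, N 3, O 2, S 2, halogen 1); for lowercase aromatic atoms, an aromatic c carries 1 H when it has two neighbours and 0 H with three, and aromatic n carries 0 H:
  atom 1: F (halogen, monovalent) → 0 H
  atom 2: C, bond orders sum to 3 (valence 4) → 1 H
  atom 3: C, bond orders sum to 2 (valence 4) → 2 H
  atom 4: C, bond orders sum to 2 (valence 4) → 2 H
  atom 5: O, bond orders sum to 1 (valence 2) → 1 H
  atom 6: C, bond orders sum to 2 (valence 4) → 2 H
  atom 7: aromatic c, 3 neighbours → 0 H
  atom 8: aromatic c, 3 neighbours → 0 H
  atom 9: C, bond orders sum to 4 (valence 4) → 0 H
  atom 10: N, bond orders sum to 1 (valence 3) → 2 H
  atom 11: O, bond orders sum to 2 (valence 2) → 0 H
  atom 12: aromatic c, 3 neighbours → 0 H
  atom 13: O, bond orders sum to 2 (valence 2) → 0 H
  atom 14: C, bond orders sum to 1 (valence 4) → 3 H
  atom 15: aromatic c, 3 neighbours → 0 H
  atom 16: C, bond orders sum to 4 (valence 4) → 0 H
  atom 17: N, bond orders sum to 1 (valence 3) → 2 H
  atom 18: O, bond orders sum to 2 (valence 2) → 0 H
  atom 19: aromatic c, 2 neighbours → 1 H
  atom 20: aromatic c, 3 neighbours → 0 H
  atom 21: O, bond orders sum to 2 (valence 2) → 0 H
  atom 22: C, bond orders sum to 1 (valence 4) → 3 H
Total hydrogens: 19.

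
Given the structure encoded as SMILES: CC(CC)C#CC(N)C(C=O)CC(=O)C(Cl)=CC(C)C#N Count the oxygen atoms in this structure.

Scan the SMILES for O atoms (remember two-letter symbols like Cl and Br are single atoms).
Oxygen count: 2.

2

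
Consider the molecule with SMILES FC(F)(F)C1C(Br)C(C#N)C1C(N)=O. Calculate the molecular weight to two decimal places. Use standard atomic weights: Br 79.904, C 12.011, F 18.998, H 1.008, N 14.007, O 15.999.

271.04 g/mol

First, the molecular formula is C7H6BrF3N2O (counting implicit H from valence).
  Br: 1 × 79.904 = 79.904
  C: 7 × 12.011 = 84.077
  F: 3 × 18.998 = 56.994
  H: 6 × 1.008 = 6.048
  N: 2 × 14.007 = 28.014
  O: 1 × 15.999 = 15.999
Sum: 1×79.904 + 7×12.011 + 3×18.998 + 6×1.008 + 2×14.007 + 1×15.999 = 271.036 → 271.04 g/mol.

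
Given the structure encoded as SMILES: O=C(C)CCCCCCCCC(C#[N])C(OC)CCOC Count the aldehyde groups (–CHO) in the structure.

Scan the SMILES for the aldehyde motif — none present.
Groups that are present: 2 ether, 1 ketone, 1 nitrile.

0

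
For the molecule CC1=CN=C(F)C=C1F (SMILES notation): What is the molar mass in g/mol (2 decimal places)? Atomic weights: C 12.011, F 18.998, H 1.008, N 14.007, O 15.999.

First, the molecular formula is C6H5F2N (counting implicit H from valence).
  C: 6 × 12.011 = 72.066
  F: 2 × 18.998 = 37.996
  H: 5 × 1.008 = 5.040
  N: 1 × 14.007 = 14.007
Sum: 6×12.011 + 2×18.998 + 5×1.008 + 1×14.007 = 129.109 → 129.11 g/mol.

129.11 g/mol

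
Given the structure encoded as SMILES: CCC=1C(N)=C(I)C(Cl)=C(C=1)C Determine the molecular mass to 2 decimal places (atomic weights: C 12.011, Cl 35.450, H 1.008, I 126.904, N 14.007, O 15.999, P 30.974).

First, the molecular formula is C9H11ClIN (counting implicit H from valence).
  C: 9 × 12.011 = 108.099
  Cl: 1 × 35.450 = 35.450
  H: 11 × 1.008 = 11.088
  I: 1 × 126.904 = 126.904
  N: 1 × 14.007 = 14.007
Sum: 9×12.011 + 1×35.450 + 11×1.008 + 1×126.904 + 1×14.007 = 295.548 → 295.55 g/mol.

295.55 g/mol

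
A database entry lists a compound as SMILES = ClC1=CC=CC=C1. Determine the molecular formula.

Walk through each heavy atom and fill implicit hydrogens from standard valence (C 4, N 3, O 2, S 2, halogen 1):
  atom 1: Cl (halogen, monovalent) → 0 H
  atom 2: C, bond orders sum to 4 (valence 4) → 0 H
  atom 3: C, bond orders sum to 3 (valence 4) → 1 H
  atom 4: C, bond orders sum to 3 (valence 4) → 1 H
  atom 5: C, bond orders sum to 3 (valence 4) → 1 H
  atom 6: C, bond orders sum to 3 (valence 4) → 1 H
  atom 7: C, bond orders sum to 3 (valence 4) → 1 H
Totals → C:6, H:5, Cl:1.
In Hill order: C6H5Cl.

C6H5Cl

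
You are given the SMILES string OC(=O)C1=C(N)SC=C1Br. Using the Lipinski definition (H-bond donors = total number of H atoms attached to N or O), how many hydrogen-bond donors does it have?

3

Donors: find every N or O and count the H atoms it carries.
  atom 1 (O): bond orders sum to 1 → 1 H
  atom 3 (O): bond orders sum to 2 → 0 H
  atom 6 (N): bond orders sum to 1 → 2 H
Lipinski HBD = 3.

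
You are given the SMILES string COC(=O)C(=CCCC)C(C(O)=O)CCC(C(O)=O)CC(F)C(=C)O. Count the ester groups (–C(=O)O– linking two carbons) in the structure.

1

The ester motif appears at heavy-atom position 3 in the SMILES.
Other groups present: 2 alkene, 2 carboxylic acid, 1 hydroxyl.
Ester count: 1.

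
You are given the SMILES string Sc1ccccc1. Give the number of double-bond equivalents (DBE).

4

Molecular formula: C6H6S.
DoU = (2C + 2 + N − H − X) / 2, where X is the halogen count and O/S are ignored.
    = (2·6 + 2 + 0 − 6 − 0) / 2 = 8 / 2 = 4.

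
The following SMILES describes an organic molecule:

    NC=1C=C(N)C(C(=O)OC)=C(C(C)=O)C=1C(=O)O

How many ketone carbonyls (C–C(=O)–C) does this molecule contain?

1

The ketone motif appears at heavy-atom position 12 in the SMILES.
Other groups present: 1 carboxylic acid, 1 ester, 2 primary amine.
Ketone count: 1.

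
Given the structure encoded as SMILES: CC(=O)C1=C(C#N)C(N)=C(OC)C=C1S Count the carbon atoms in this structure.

10

Count every carbon token in the SMILES (each C, including those in ring-closure positions and inside branches).
Carbon count: 10.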